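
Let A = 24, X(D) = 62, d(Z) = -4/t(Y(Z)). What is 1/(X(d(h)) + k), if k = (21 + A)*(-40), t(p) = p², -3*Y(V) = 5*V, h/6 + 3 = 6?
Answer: -1/1738 ≈ -0.00057537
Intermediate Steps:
h = 18 (h = -18 + 6*6 = -18 + 36 = 18)
Y(V) = -5*V/3
d(Z) = -36/(25*Z²) (d(Z) = -4*9/(25*Z²) = -36/(25*Z²))
k = -1800 (k = (21 + 24)*(-40) = 45*(-40) = -1800)
1/(X(d(h)) + k) = 1/(62 - 1800) = 1/(-1738) = -1/1738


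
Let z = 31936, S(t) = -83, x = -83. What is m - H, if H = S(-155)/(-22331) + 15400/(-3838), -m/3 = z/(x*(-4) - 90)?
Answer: -2032052645673/5185235869 ≈ -391.89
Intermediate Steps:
m = -47904/121 (m = -95808/(-83*(-4) - 90) = -95808/(332 - 90) = -95808/242 = -3*15968/121 = -47904/121 ≈ -395.90)
H = -171789423/42853189 (H = -83/(-22331) + 15400/(-3838) = -83*(-1/22331) + 15400*(-1/3838) = 83/22331 - 7700/1919 = -171789423/42853189 ≈ -4.0088)
m - H = -47904/121 - 1*(-171789423/42853189) = -47904/121 + 171789423/42853189 = -2032052645673/5185235869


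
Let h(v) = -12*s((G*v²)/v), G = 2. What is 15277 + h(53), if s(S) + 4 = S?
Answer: 14053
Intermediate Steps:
s(S) = -4 + S
h(v) = 48 - 24*v (h(v) = -12*(-4 + (2*v²)/v) = -12*(-4 + 2*v) = 48 - 24*v)
15277 + h(53) = 15277 + (48 - 24*53) = 15277 + (48 - 1272) = 15277 - 1224 = 14053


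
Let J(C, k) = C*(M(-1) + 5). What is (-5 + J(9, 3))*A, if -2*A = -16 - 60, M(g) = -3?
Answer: 494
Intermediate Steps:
A = 38 (A = -(-16 - 60)/2 = -½*(-76) = 38)
J(C, k) = 2*C (J(C, k) = C*(-3 + 5) = C*2 = 2*C)
(-5 + J(9, 3))*A = (-5 + 2*9)*38 = (-5 + 18)*38 = 13*38 = 494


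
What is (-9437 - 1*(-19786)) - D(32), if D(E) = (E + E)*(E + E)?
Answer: 6253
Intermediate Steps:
D(E) = 4*E² (D(E) = (2*E)*(2*E) = 4*E²)
(-9437 - 1*(-19786)) - D(32) = (-9437 - 1*(-19786)) - 4*32² = (-9437 + 19786) - 4*1024 = 10349 - 1*4096 = 10349 - 4096 = 6253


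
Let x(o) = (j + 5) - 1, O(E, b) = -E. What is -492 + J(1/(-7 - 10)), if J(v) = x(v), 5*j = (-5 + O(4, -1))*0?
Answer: -488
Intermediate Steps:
j = 0 (j = ((-5 - 1*4)*0)/5 = ((-5 - 4)*0)/5 = (-9*0)/5 = (⅕)*0 = 0)
x(o) = 4 (x(o) = (0 + 5) - 1 = 5 - 1 = 4)
J(v) = 4
-492 + J(1/(-7 - 10)) = -492 + 4 = -488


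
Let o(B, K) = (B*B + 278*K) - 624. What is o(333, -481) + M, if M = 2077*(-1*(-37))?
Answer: 53396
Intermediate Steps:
o(B, K) = -624 + B² + 278*K (o(B, K) = (B² + 278*K) - 624 = -624 + B² + 278*K)
M = 76849 (M = 2077*37 = 76849)
o(333, -481) + M = (-624 + 333² + 278*(-481)) + 76849 = (-624 + 110889 - 133718) + 76849 = -23453 + 76849 = 53396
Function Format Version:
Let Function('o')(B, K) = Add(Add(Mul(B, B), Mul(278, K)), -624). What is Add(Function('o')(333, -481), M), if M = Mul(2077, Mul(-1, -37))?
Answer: 53396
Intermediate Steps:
Function('o')(B, K) = Add(-624, Pow(B, 2), Mul(278, K)) (Function('o')(B, K) = Add(Add(Pow(B, 2), Mul(278, K)), -624) = Add(-624, Pow(B, 2), Mul(278, K)))
M = 76849 (M = Mul(2077, 37) = 76849)
Add(Function('o')(333, -481), M) = Add(Add(-624, Pow(333, 2), Mul(278, -481)), 76849) = Add(Add(-624, 110889, -133718), 76849) = Add(-23453, 76849) = 53396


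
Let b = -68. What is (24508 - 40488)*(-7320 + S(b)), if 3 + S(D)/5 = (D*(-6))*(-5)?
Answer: 280209300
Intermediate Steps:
S(D) = -15 + 150*D (S(D) = -15 + 5*((D*(-6))*(-5)) = -15 + 5*(-6*D*(-5)) = -15 + 5*(30*D) = -15 + 150*D)
(24508 - 40488)*(-7320 + S(b)) = (24508 - 40488)*(-7320 + (-15 + 150*(-68))) = -15980*(-7320 + (-15 - 10200)) = -15980*(-7320 - 10215) = -15980*(-17535) = 280209300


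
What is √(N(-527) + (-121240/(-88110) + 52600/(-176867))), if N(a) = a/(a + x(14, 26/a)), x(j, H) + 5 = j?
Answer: √151757031448092330388282/269079440322 ≈ 1.4478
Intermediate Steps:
x(j, H) = -5 + j
N(a) = a/(9 + a) (N(a) = a/(a + (-5 + 14)) = a/(a + 9) = a/(9 + a))
√(N(-527) + (-121240/(-88110) + 52600/(-176867))) = √(-527/(9 - 527) + (-121240/(-88110) + 52600/(-176867))) = √(-527/(-518) + (-121240*(-1/88110) + 52600*(-1/176867))) = √(-527*(-1/518) + (12124/8811 - 52600/176867)) = √(527/518 + 1680876908/1558375137) = √(1691957935543/807238320966) = √151757031448092330388282/269079440322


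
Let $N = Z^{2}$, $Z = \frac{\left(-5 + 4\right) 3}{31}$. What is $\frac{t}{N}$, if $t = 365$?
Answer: $\frac{350765}{9} \approx 38974.0$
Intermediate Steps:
$Z = - \frac{3}{31}$ ($Z = \left(-1\right) 3 \cdot \frac{1}{31} = \left(-3\right) \frac{1}{31} = - \frac{3}{31} \approx -0.096774$)
$N = \frac{9}{961}$ ($N = \left(- \frac{3}{31}\right)^{2} = \frac{9}{961} \approx 0.0093652$)
$\frac{t}{N} = \frac{365}{\frac{9}{961}} = 365 \cdot \frac{961}{9} = \frac{350765}{9}$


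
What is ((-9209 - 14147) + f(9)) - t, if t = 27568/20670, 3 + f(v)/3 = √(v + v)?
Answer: -241491059/10335 + 9*√2 ≈ -23354.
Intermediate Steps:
f(v) = -9 + 3*√2*√v (f(v) = -9 + 3*√(v + v) = -9 + 3*√(2*v) = -9 + 3*(√2*√v) = -9 + 3*√2*√v)
t = 13784/10335 (t = 27568*(1/20670) = 13784/10335 ≈ 1.3337)
((-9209 - 14147) + f(9)) - t = ((-9209 - 14147) + (-9 + 3*√2*√9)) - 1*13784/10335 = (-23356 + (-9 + 3*√2*3)) - 13784/10335 = (-23356 + (-9 + 9*√2)) - 13784/10335 = (-23365 + 9*√2) - 13784/10335 = -241491059/10335 + 9*√2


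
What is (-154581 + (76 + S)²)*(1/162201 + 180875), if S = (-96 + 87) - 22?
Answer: -1491901360006352/54067 ≈ -2.7594e+10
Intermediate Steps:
S = -31 (S = -9 - 22 = -31)
(-154581 + (76 + S)²)*(1/162201 + 180875) = (-154581 + (76 - 31)²)*(1/162201 + 180875) = (-154581 + 45²)*(1/162201 + 180875) = (-154581 + 2025)*(29338105876/162201) = -152556*29338105876/162201 = -1491901360006352/54067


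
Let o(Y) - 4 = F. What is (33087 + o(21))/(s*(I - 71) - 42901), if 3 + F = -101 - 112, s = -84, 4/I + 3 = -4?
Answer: -32875/36889 ≈ -0.89119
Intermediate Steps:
I = -4/7 (I = 4/(-3 - 4) = 4/(-7) = 4*(-1/7) = -4/7 ≈ -0.57143)
F = -216 (F = -3 + (-101 - 112) = -3 - 213 = -216)
o(Y) = -212 (o(Y) = 4 - 216 = -212)
(33087 + o(21))/(s*(I - 71) - 42901) = (33087 - 212)/(-84*(-4/7 - 71) - 42901) = 32875/(-84*(-501/7) - 42901) = 32875/(6012 - 42901) = 32875/(-36889) = 32875*(-1/36889) = -32875/36889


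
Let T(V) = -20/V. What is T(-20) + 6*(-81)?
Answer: -485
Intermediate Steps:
T(-20) + 6*(-81) = -20/(-20) + 6*(-81) = -20*(-1/20) - 486 = 1 - 486 = -485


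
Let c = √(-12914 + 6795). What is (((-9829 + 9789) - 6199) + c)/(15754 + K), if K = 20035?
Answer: -6239/35789 + I*√6119/35789 ≈ -0.17433 + 0.0021857*I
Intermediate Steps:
c = I*√6119 (c = √(-6119) = I*√6119 ≈ 78.224*I)
(((-9829 + 9789) - 6199) + c)/(15754 + K) = (((-9829 + 9789) - 6199) + I*√6119)/(15754 + 20035) = ((-40 - 6199) + I*√6119)/35789 = (-6239 + I*√6119)*(1/35789) = -6239/35789 + I*√6119/35789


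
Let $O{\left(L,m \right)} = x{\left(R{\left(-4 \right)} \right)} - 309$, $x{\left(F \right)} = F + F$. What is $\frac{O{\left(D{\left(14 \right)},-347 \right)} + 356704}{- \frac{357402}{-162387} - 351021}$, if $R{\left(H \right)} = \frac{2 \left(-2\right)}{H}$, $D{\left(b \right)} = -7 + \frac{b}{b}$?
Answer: $- \frac{19291413213}{19000296575} \approx -1.0153$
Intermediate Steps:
$D{\left(b \right)} = -6$ ($D{\left(b \right)} = -7 + 1 = -6$)
$R{\left(H \right)} = - \frac{4}{H}$
$x{\left(F \right)} = 2 F$
$O{\left(L,m \right)} = -307$ ($O{\left(L,m \right)} = 2 \left(- \frac{4}{-4}\right) - 309 = 2 \left(\left(-4\right) \left(- \frac{1}{4}\right)\right) - 309 = 2 \cdot 1 - 309 = 2 - 309 = -307$)
$\frac{O{\left(D{\left(14 \right)},-347 \right)} + 356704}{- \frac{357402}{-162387} - 351021} = \frac{-307 + 356704}{- \frac{357402}{-162387} - 351021} = \frac{356397}{\left(-357402\right) \left(- \frac{1}{162387}\right) - 351021} = \frac{356397}{\frac{119134}{54129} - 351021} = \frac{356397}{- \frac{19000296575}{54129}} = 356397 \left(- \frac{54129}{19000296575}\right) = - \frac{19291413213}{19000296575}$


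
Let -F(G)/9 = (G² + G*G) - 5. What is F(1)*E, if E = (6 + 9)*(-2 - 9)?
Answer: -4455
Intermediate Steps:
F(G) = 45 - 18*G² (F(G) = -9*((G² + G*G) - 5) = -9*((G² + G²) - 5) = -9*(2*G² - 5) = -9*(-5 + 2*G²) = 45 - 18*G²)
E = -165 (E = 15*(-11) = -165)
F(1)*E = (45 - 18*1²)*(-165) = (45 - 18*1)*(-165) = (45 - 18)*(-165) = 27*(-165) = -4455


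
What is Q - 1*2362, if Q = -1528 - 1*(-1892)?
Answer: -1998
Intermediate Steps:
Q = 364 (Q = -1528 + 1892 = 364)
Q - 1*2362 = 364 - 1*2362 = 364 - 2362 = -1998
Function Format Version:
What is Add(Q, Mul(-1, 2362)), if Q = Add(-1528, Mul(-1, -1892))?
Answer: -1998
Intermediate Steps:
Q = 364 (Q = Add(-1528, 1892) = 364)
Add(Q, Mul(-1, 2362)) = Add(364, Mul(-1, 2362)) = Add(364, -2362) = -1998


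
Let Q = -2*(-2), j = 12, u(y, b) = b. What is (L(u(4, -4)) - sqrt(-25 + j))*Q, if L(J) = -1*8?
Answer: -32 - 4*I*sqrt(13) ≈ -32.0 - 14.422*I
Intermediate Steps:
L(J) = -8
Q = 4
(L(u(4, -4)) - sqrt(-25 + j))*Q = (-8 - sqrt(-25 + 12))*4 = (-8 - sqrt(-13))*4 = (-8 - I*sqrt(13))*4 = -32 - 4*I*sqrt(13)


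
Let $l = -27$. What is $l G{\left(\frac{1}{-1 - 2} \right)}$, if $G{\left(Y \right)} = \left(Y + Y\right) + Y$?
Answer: $27$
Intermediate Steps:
$G{\left(Y \right)} = 3 Y$ ($G{\left(Y \right)} = 2 Y + Y = 3 Y$)
$l G{\left(\frac{1}{-1 - 2} \right)} = - 27 \frac{3}{-1 - 2} = - 27 \frac{3}{-3} = - 27 \cdot 3 \left(- \frac{1}{3}\right) = \left(-27\right) \left(-1\right) = 27$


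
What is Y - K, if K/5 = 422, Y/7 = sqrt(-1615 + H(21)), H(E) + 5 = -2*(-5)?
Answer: -2110 + 7*I*sqrt(1610) ≈ -2110.0 + 280.87*I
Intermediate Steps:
H(E) = 5 (H(E) = -5 - 2*(-5) = -5 + 10 = 5)
Y = 7*I*sqrt(1610) (Y = 7*sqrt(-1615 + 5) = 7*sqrt(-1610) = 7*(I*sqrt(1610)) = 7*I*sqrt(1610) ≈ 280.87*I)
K = 2110 (K = 5*422 = 2110)
Y - K = 7*I*sqrt(1610) - 1*2110 = 7*I*sqrt(1610) - 2110 = -2110 + 7*I*sqrt(1610)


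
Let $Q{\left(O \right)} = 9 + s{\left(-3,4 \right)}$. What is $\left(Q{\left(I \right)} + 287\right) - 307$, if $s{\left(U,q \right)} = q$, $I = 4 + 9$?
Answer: $-7$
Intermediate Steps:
$I = 13$
$Q{\left(O \right)} = 13$ ($Q{\left(O \right)} = 9 + 4 = 13$)
$\left(Q{\left(I \right)} + 287\right) - 307 = \left(13 + 287\right) - 307 = 300 - 307 = -7$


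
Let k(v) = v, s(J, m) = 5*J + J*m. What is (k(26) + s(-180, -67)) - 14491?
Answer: -3305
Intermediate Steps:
(k(26) + s(-180, -67)) - 14491 = (26 - 180*(5 - 67)) - 14491 = (26 - 180*(-62)) - 14491 = (26 + 11160) - 14491 = 11186 - 14491 = -3305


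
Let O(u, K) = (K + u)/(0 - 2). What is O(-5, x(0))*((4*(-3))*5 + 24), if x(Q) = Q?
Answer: -90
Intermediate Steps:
O(u, K) = -K/2 - u/2 (O(u, K) = (K + u)/(-2) = (K + u)*(-½) = -K/2 - u/2)
O(-5, x(0))*((4*(-3))*5 + 24) = (-½*0 - ½*(-5))*((4*(-3))*5 + 24) = (0 + 5/2)*(-12*5 + 24) = 5*(-60 + 24)/2 = (5/2)*(-36) = -90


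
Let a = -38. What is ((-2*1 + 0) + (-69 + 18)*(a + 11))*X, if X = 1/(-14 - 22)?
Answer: -1375/36 ≈ -38.194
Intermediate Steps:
X = -1/36 (X = 1/(-36) = -1/36 ≈ -0.027778)
((-2*1 + 0) + (-69 + 18)*(a + 11))*X = ((-2*1 + 0) + (-69 + 18)*(-38 + 11))*(-1/36) = ((-2 + 0) - 51*(-27))*(-1/36) = (-2 + 1377)*(-1/36) = 1375*(-1/36) = -1375/36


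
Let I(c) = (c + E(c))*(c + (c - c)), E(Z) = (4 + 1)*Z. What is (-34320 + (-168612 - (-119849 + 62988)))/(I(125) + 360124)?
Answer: -146071/453874 ≈ -0.32183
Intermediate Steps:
E(Z) = 5*Z
I(c) = 6*c² (I(c) = (c + 5*c)*(c + (c - c)) = (6*c)*(c + 0) = (6*c)*c = 6*c²)
(-34320 + (-168612 - (-119849 + 62988)))/(I(125) + 360124) = (-34320 + (-168612 - (-119849 + 62988)))/(6*125² + 360124) = (-34320 + (-168612 - 1*(-56861)))/(6*15625 + 360124) = (-34320 + (-168612 + 56861))/(93750 + 360124) = (-34320 - 111751)/453874 = -146071*1/453874 = -146071/453874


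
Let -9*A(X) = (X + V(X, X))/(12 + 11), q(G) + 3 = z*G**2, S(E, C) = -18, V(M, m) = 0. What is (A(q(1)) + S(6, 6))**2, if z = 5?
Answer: 13897984/42849 ≈ 324.35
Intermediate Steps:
q(G) = -3 + 5*G**2
A(X) = -X/207 (A(X) = -(X + 0)/(9*(12 + 11)) = -X/(9*23) = -X/207)
(A(q(1)) + S(6, 6))**2 = (-(-3 + 5*1**2)/207 - 18)**2 = (-(-3 + 5*1)/207 - 18)**2 = (-(-3 + 5)/207 - 18)**2 = (-1/207*2 - 18)**2 = (-2/207 - 18)**2 = (-3728/207)**2 = 13897984/42849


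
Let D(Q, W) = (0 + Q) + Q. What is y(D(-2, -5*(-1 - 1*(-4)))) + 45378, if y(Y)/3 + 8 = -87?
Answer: 45093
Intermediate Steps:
D(Q, W) = 2*Q (D(Q, W) = Q + Q = 2*Q)
y(Y) = -285 (y(Y) = -24 + 3*(-87) = -24 - 261 = -285)
y(D(-2, -5*(-1 - 1*(-4)))) + 45378 = -285 + 45378 = 45093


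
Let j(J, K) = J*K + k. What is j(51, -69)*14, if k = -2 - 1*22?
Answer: -49602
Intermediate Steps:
k = -24 (k = -2 - 22 = -24)
j(J, K) = -24 + J*K (j(J, K) = J*K - 24 = -24 + J*K)
j(51, -69)*14 = (-24 + 51*(-69))*14 = (-24 - 3519)*14 = -3543*14 = -49602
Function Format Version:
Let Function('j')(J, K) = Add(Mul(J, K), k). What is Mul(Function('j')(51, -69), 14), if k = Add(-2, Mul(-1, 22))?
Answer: -49602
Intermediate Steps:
k = -24 (k = Add(-2, -22) = -24)
Function('j')(J, K) = Add(-24, Mul(J, K)) (Function('j')(J, K) = Add(Mul(J, K), -24) = Add(-24, Mul(J, K)))
Mul(Function('j')(51, -69), 14) = Mul(Add(-24, Mul(51, -69)), 14) = Mul(Add(-24, -3519), 14) = Mul(-3543, 14) = -49602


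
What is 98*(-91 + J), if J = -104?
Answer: -19110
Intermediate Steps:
98*(-91 + J) = 98*(-91 - 104) = 98*(-195) = -19110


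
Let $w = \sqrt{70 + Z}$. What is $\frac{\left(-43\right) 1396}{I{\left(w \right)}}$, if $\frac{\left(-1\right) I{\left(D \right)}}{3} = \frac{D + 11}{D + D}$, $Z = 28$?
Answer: $- \frac{11765488}{69} + \frac{9244312 \sqrt{2}}{69} \approx 18956.0$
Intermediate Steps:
$w = 7 \sqrt{2}$ ($w = \sqrt{70 + 28} = \sqrt{98} = 7 \sqrt{2} \approx 9.8995$)
$I{\left(D \right)} = - \frac{3 \left(11 + D\right)}{2 D}$ ($I{\left(D \right)} = - 3 \frac{D + 11}{D + D} = - 3 \frac{11 + D}{2 D} = - \frac{3 \left(11 + D\right)}{2 D}$)
$\frac{\left(-43\right) 1396}{I{\left(w \right)}} = \frac{\left(-43\right) 1396}{\frac{3}{2} \frac{1}{7 \sqrt{2}} \left(-11 - 7 \sqrt{2}\right)} = - \frac{60028}{\frac{3}{2} \frac{\sqrt{2}}{14} \left(-11 - 7 \sqrt{2}\right)} = - \frac{60028}{\frac{3}{28} \sqrt{2} \left(-11 - 7 \sqrt{2}\right)} = - 60028 \frac{14 \sqrt{2}}{3 \left(-11 - 7 \sqrt{2}\right)} = - \frac{840392 \sqrt{2}}{3 \left(-11 - 7 \sqrt{2}\right)}$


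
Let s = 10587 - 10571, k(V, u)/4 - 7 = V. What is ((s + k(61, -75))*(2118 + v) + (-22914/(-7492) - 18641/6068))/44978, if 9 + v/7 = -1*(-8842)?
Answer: 209319454627513/511191341992 ≈ 409.47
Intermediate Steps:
k(V, u) = 28 + 4*V
v = 61831 (v = -63 + 7*(-1*(-8842)) = -63 + 7*8842 = -63 + 61894 = 61831)
s = 16
((s + k(61, -75))*(2118 + v) + (-22914/(-7492) - 18641/6068))/44978 = ((16 + (28 + 4*61))*(2118 + 61831) + (-22914/(-7492) - 18641/6068))/44978 = ((16 + (28 + 244))*63949 + (-22914*(-1/7492) - 18641*1/6068))*(1/44978) = ((16 + 272)*63949 + (11457/3746 - 18641/6068))*(1/44978) = (288*63949 - 154055/11365364)*(1/44978) = (18417312 - 154055/11365364)*(1/44978) = (209319454627513/11365364)*(1/44978) = 209319454627513/511191341992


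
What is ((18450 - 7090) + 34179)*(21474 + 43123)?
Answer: 2941682783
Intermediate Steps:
((18450 - 7090) + 34179)*(21474 + 43123) = (11360 + 34179)*64597 = 45539*64597 = 2941682783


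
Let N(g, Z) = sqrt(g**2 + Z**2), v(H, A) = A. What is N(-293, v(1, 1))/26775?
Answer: sqrt(3434)/5355 ≈ 0.010943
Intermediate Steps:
N(g, Z) = sqrt(Z**2 + g**2)
N(-293, v(1, 1))/26775 = sqrt(1**2 + (-293)**2)/26775 = sqrt(1 + 85849)*(1/26775) = sqrt(85850)*(1/26775) = (5*sqrt(3434))*(1/26775) = sqrt(3434)/5355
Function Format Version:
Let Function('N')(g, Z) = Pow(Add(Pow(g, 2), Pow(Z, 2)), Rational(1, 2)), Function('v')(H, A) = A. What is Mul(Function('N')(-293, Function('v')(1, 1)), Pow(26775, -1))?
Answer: Mul(Rational(1, 5355), Pow(3434, Rational(1, 2))) ≈ 0.010943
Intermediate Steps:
Function('N')(g, Z) = Pow(Add(Pow(Z, 2), Pow(g, 2)), Rational(1, 2))
Mul(Function('N')(-293, Function('v')(1, 1)), Pow(26775, -1)) = Mul(Pow(Add(Pow(1, 2), Pow(-293, 2)), Rational(1, 2)), Pow(26775, -1)) = Mul(Pow(Add(1, 85849), Rational(1, 2)), Rational(1, 26775)) = Mul(Pow(85850, Rational(1, 2)), Rational(1, 26775)) = Mul(Mul(5, Pow(3434, Rational(1, 2))), Rational(1, 26775)) = Mul(Rational(1, 5355), Pow(3434, Rational(1, 2)))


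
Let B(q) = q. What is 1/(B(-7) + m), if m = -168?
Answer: -1/175 ≈ -0.0057143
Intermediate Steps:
1/(B(-7) + m) = 1/(-7 - 168) = 1/(-175) = -1/175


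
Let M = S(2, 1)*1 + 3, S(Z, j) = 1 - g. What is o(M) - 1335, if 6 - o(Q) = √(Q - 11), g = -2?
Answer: -1329 - I*√5 ≈ -1329.0 - 2.2361*I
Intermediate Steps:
S(Z, j) = 3 (S(Z, j) = 1 - 1*(-2) = 1 + 2 = 3)
M = 6 (M = 3*1 + 3 = 3 + 3 = 6)
o(Q) = 6 - √(-11 + Q) (o(Q) = 6 - √(Q - 11) = 6 - √(-11 + Q))
o(M) - 1335 = (6 - √(-11 + 6)) - 1335 = (6 - √(-5)) - 1335 = (6 - I*√5) - 1335 = -1329 - I*√5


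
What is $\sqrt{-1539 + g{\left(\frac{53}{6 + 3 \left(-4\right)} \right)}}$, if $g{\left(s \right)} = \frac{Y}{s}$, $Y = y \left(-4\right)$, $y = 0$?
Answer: $9 i \sqrt{19} \approx 39.23 i$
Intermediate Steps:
$Y = 0$ ($Y = 0 \left(-4\right) = 0$)
$g{\left(s \right)} = 0$ ($g{\left(s \right)} = \frac{0}{s} = 0$)
$\sqrt{-1539 + g{\left(\frac{53}{6 + 3 \left(-4\right)} \right)}} = \sqrt{-1539 + 0} = \sqrt{-1539} = 9 i \sqrt{19}$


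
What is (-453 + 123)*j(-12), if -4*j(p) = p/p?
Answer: 165/2 ≈ 82.500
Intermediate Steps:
j(p) = -¼ (j(p) = -p/(4*p) = -¼*1 = -¼)
(-453 + 123)*j(-12) = (-453 + 123)*(-¼) = -330*(-¼) = 165/2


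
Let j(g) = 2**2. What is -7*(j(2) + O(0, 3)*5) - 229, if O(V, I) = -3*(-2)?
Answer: -467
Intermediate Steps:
j(g) = 4
O(V, I) = 6
-7*(j(2) + O(0, 3)*5) - 229 = -7*(4 + 6*5) - 229 = -7*(4 + 30) - 229 = -7*34 - 229 = -238 - 229 = -467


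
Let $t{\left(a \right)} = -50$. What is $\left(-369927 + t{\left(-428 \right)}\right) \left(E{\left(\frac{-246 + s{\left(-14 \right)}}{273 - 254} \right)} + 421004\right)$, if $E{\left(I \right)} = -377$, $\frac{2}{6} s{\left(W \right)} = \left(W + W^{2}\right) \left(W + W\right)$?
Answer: $-155622315579$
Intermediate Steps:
$s{\left(W \right)} = 6 W \left(W + W^{2}\right)$ ($s{\left(W \right)} = 3 \left(W + W^{2}\right) \left(W + W\right) = 3 \left(W + W^{2}\right) 2 W = 3 \cdot 2 W \left(W + W^{2}\right) = 6 W \left(W + W^{2}\right)$)
$\left(-369927 + t{\left(-428 \right)}\right) \left(E{\left(\frac{-246 + s{\left(-14 \right)}}{273 - 254} \right)} + 421004\right) = \left(-369927 - 50\right) \left(-377 + 421004\right) = \left(-369977\right) 420627 = -155622315579$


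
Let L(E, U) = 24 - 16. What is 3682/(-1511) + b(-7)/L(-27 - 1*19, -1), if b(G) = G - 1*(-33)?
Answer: 4915/6044 ≈ 0.81320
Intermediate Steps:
b(G) = 33 + G (b(G) = G + 33 = 33 + G)
L(E, U) = 8
3682/(-1511) + b(-7)/L(-27 - 1*19, -1) = 3682/(-1511) + (33 - 7)/8 = 3682*(-1/1511) + 26*(⅛) = -3682/1511 + 13/4 = 4915/6044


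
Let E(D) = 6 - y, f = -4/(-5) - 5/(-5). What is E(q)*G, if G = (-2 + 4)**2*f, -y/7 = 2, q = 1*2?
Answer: 144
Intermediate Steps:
f = 9/5 (f = -4*(-1/5) - 5*(-1/5) = 4/5 + 1 = 9/5 ≈ 1.8000)
q = 2
y = -14 (y = -7*2 = -14)
E(D) = 20 (E(D) = 6 - 1*(-14) = 6 + 14 = 20)
G = 36/5 (G = (-2 + 4)**2*(9/5) = 2**2*(9/5) = 4*(9/5) = 36/5 ≈ 7.2000)
E(q)*G = 20*(36/5) = 144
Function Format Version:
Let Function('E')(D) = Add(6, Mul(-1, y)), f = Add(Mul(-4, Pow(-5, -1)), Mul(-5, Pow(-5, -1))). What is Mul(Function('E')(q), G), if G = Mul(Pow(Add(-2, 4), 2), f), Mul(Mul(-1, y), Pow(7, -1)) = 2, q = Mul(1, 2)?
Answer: 144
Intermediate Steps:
f = Rational(9, 5) (f = Add(Mul(-4, Rational(-1, 5)), Mul(-5, Rational(-1, 5))) = Add(Rational(4, 5), 1) = Rational(9, 5) ≈ 1.8000)
q = 2
y = -14 (y = Mul(-7, 2) = -14)
Function('E')(D) = 20 (Function('E')(D) = Add(6, Mul(-1, -14)) = Add(6, 14) = 20)
G = Rational(36, 5) (G = Mul(Pow(Add(-2, 4), 2), Rational(9, 5)) = Mul(Pow(2, 2), Rational(9, 5)) = Mul(4, Rational(9, 5)) = Rational(36, 5) ≈ 7.2000)
Mul(Function('E')(q), G) = Mul(20, Rational(36, 5)) = 144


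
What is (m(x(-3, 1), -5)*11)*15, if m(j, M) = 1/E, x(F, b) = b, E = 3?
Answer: 55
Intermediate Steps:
m(j, M) = ⅓ (m(j, M) = 1/3 = ⅓)
(m(x(-3, 1), -5)*11)*15 = ((⅓)*11)*15 = (11/3)*15 = 55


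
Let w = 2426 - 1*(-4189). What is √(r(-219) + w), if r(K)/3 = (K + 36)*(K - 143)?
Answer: 3*√22817 ≈ 453.16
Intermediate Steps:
r(K) = 3*(-143 + K)*(36 + K) (r(K) = 3*((K + 36)*(K - 143)) = 3*((36 + K)*(-143 + K)) = 3*((-143 + K)*(36 + K)) = 3*(-143 + K)*(36 + K))
w = 6615 (w = 2426 + 4189 = 6615)
√(r(-219) + w) = √((-15444 - 321*(-219) + 3*(-219)²) + 6615) = √((-15444 + 70299 + 3*47961) + 6615) = √((-15444 + 70299 + 143883) + 6615) = √(198738 + 6615) = √205353 = 3*√22817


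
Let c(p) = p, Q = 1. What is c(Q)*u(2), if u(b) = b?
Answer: 2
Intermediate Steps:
c(Q)*u(2) = 1*2 = 2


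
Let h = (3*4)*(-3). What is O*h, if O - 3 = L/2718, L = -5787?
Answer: -4734/151 ≈ -31.351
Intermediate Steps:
h = -36 (h = 12*(-3) = -36)
O = 263/302 (O = 3 - 5787/2718 = 3 - 5787*1/2718 = 3 - 643/302 = 263/302 ≈ 0.87086)
O*h = (263/302)*(-36) = -4734/151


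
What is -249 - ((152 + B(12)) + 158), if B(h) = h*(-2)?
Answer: -535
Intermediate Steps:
B(h) = -2*h
-249 - ((152 + B(12)) + 158) = -249 - ((152 - 2*12) + 158) = -249 - ((152 - 24) + 158) = -249 - (128 + 158) = -249 - 1*286 = -249 - 286 = -535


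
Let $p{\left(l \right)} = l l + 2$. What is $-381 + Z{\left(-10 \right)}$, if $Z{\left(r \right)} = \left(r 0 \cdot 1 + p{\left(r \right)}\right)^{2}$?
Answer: $10023$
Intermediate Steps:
$p{\left(l \right)} = 2 + l^{2}$ ($p{\left(l \right)} = l^{2} + 2 = 2 + l^{2}$)
$Z{\left(r \right)} = \left(2 + r^{2}\right)^{2}$ ($Z{\left(r \right)} = \left(r 0 \cdot 1 + \left(2 + r^{2}\right)\right)^{2} = \left(0 \cdot 1 + \left(2 + r^{2}\right)\right)^{2} = \left(0 + \left(2 + r^{2}\right)\right)^{2} = \left(2 + r^{2}\right)^{2}$)
$-381 + Z{\left(-10 \right)} = -381 + \left(2 + \left(-10\right)^{2}\right)^{2} = -381 + \left(2 + 100\right)^{2} = -381 + 102^{2} = -381 + 10404 = 10023$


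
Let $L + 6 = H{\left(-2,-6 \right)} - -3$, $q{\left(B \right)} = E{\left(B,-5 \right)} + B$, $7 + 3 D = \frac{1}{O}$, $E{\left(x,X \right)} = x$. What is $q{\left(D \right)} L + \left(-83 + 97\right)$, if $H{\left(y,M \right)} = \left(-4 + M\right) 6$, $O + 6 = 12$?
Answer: $301$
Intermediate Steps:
$O = 6$ ($O = -6 + 12 = 6$)
$H{\left(y,M \right)} = -24 + 6 M$
$D = - \frac{41}{18}$ ($D = - \frac{7}{3} + \frac{1}{3 \cdot 6} = - \frac{7}{3} + \frac{1}{3} \cdot \frac{1}{6} = - \frac{7}{3} + \frac{1}{18} = - \frac{41}{18} \approx -2.2778$)
$q{\left(B \right)} = 2 B$ ($q{\left(B \right)} = B + B = 2 B$)
$L = -63$ ($L = -6 + \left(\left(-24 + 6 \left(-6\right)\right) - -3\right) = -6 + \left(\left(-24 - 36\right) + 3\right) = -6 + \left(-60 + 3\right) = -6 - 57 = -63$)
$q{\left(D \right)} L + \left(-83 + 97\right) = 2 \left(- \frac{41}{18}\right) \left(-63\right) + \left(-83 + 97\right) = \left(- \frac{41}{9}\right) \left(-63\right) + 14 = 287 + 14 = 301$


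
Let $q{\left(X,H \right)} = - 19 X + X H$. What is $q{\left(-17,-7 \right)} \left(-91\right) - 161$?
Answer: $-40383$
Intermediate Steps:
$q{\left(X,H \right)} = - 19 X + H X$
$q{\left(-17,-7 \right)} \left(-91\right) - 161 = - 17 \left(-19 - 7\right) \left(-91\right) - 161 = \left(-17\right) \left(-26\right) \left(-91\right) - 161 = 442 \left(-91\right) - 161 = -40222 - 161 = -40383$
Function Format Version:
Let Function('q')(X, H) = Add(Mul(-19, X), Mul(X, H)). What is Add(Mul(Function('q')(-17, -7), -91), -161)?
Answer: -40383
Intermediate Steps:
Function('q')(X, H) = Add(Mul(-19, X), Mul(H, X))
Add(Mul(Function('q')(-17, -7), -91), -161) = Add(Mul(Mul(-17, Add(-19, -7)), -91), -161) = Add(Mul(Mul(-17, -26), -91), -161) = Add(Mul(442, -91), -161) = Add(-40222, -161) = -40383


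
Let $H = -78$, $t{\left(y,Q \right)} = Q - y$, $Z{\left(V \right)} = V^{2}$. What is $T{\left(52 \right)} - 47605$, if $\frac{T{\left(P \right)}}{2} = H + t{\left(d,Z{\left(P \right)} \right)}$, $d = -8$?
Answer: $-42337$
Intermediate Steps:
$T{\left(P \right)} = -140 + 2 P^{2}$ ($T{\left(P \right)} = 2 \left(-78 + \left(P^{2} - -8\right)\right) = 2 \left(-78 + \left(P^{2} + 8\right)\right) = 2 \left(-78 + \left(8 + P^{2}\right)\right) = 2 \left(-70 + P^{2}\right) = -140 + 2 P^{2}$)
$T{\left(52 \right)} - 47605 = \left(-140 + 2 \cdot 52^{2}\right) - 47605 = \left(-140 + 2 \cdot 2704\right) - 47605 = \left(-140 + 5408\right) - 47605 = 5268 - 47605 = -42337$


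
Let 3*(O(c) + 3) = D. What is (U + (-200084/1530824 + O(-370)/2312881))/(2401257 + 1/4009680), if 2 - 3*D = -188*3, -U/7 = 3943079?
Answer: -3767805244212682590498440/327788391996231606401821 ≈ -11.495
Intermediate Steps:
U = -27601553 (U = -7*3943079 = -27601553)
D = 566/3 (D = ⅔ - (-188)*3/3 = ⅔ - ⅓*(-564) = ⅔ + 188 = 566/3 ≈ 188.67)
O(c) = 539/9 (O(c) = -3 + (⅓)*(566/3) = -3 + 566/9 = 539/9)
(U + (-200084/1530824 + O(-370)/2312881))/(2401257 + 1/4009680) = (-27601553 + (-200084/1530824 + (539/9)/2312881))/(2401257 + 1/4009680) = (-27601553 + (-200084*1/1530824 + (539/9)*(1/2312881)))/(2401257 + 1/4009680) = (-27601553 + (-50021/382706 + 539/20815929))/(9628272167761/4009680) = (-27601553 - 1041027305975/7966380923874)*(4009680/9628272167761) = -219884486329524482297/7966380923874*4009680/9628272167761 = -3767805244212682590498440/327788391996231606401821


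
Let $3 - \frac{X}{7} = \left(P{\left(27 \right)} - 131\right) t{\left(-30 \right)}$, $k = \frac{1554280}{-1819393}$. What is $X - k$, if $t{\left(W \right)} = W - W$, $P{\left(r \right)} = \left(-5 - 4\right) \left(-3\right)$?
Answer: $\frac{39761533}{1819393} \approx 21.854$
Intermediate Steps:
$k = - \frac{1554280}{1819393}$ ($k = 1554280 \left(- \frac{1}{1819393}\right) = - \frac{1554280}{1819393} \approx -0.85429$)
$P{\left(r \right)} = 27$ ($P{\left(r \right)} = \left(-9\right) \left(-3\right) = 27$)
$t{\left(W \right)} = 0$
$X = 21$ ($X = 21 - 7 \left(27 - 131\right) 0 = 21 - 7 \left(\left(-104\right) 0\right) = 21 - 0 = 21 + 0 = 21$)
$X - k = 21 - - \frac{1554280}{1819393} = 21 + \frac{1554280}{1819393} = \frac{39761533}{1819393}$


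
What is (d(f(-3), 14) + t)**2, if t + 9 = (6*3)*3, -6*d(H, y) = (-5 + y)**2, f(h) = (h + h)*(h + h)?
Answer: 3969/4 ≈ 992.25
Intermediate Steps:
f(h) = 4*h**2 (f(h) = (2*h)*(2*h) = 4*h**2)
d(H, y) = -(-5 + y)**2/6
t = 45 (t = -9 + (6*3)*3 = -9 + 18*3 = -9 + 54 = 45)
(d(f(-3), 14) + t)**2 = (-(-5 + 14)**2/6 + 45)**2 = (-1/6*9**2 + 45)**2 = (-1/6*81 + 45)**2 = (-27/2 + 45)**2 = (63/2)**2 = 3969/4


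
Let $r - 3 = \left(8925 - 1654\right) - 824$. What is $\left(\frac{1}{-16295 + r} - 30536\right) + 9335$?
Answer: $- \frac{208723846}{9845} \approx -21201.0$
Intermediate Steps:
$r = 6450$ ($r = 3 + \left(\left(8925 - 1654\right) - 824\right) = 3 + \left(7271 - 824\right) = 3 + 6447 = 6450$)
$\left(\frac{1}{-16295 + r} - 30536\right) + 9335 = \left(\frac{1}{-16295 + 6450} - 30536\right) + 9335 = \left(\frac{1}{-9845} - 30536\right) + 9335 = \left(- \frac{1}{9845} - 30536\right) + 9335 = - \frac{300626921}{9845} + 9335 = - \frac{208723846}{9845}$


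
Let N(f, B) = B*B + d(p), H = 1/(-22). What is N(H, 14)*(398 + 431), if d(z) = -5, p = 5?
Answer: 158339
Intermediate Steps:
H = -1/22 ≈ -0.045455
N(f, B) = -5 + B**2 (N(f, B) = B*B - 5 = B**2 - 5 = -5 + B**2)
N(H, 14)*(398 + 431) = (-5 + 14**2)*(398 + 431) = (-5 + 196)*829 = 191*829 = 158339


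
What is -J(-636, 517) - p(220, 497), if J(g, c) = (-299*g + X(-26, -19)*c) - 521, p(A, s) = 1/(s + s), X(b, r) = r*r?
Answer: -374022321/994 ≈ -3.7628e+5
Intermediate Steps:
X(b, r) = r²
p(A, s) = 1/(2*s)
J(g, c) = -521 - 299*g + 361*c (J(g, c) = (-299*g + (-19)²*c) - 521 = (-299*g + 361*c) - 521 = -521 - 299*g + 361*c)
-J(-636, 517) - p(220, 497) = -(-521 - 299*(-636) + 361*517) - 1/(2*497) = -(-521 + 190164 + 186637) - 1/(2*497) = -1*376280 - 1*1/994 = -376280 - 1/994 = -374022321/994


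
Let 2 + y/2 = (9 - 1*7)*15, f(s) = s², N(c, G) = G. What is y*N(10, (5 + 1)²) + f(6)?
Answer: 2052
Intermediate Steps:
y = 56 (y = -4 + 2*((9 - 1*7)*15) = -4 + 2*((9 - 7)*15) = -4 + 2*(2*15) = -4 + 2*30 = -4 + 60 = 56)
y*N(10, (5 + 1)²) + f(6) = 56*(5 + 1)² + 6² = 56*6² + 36 = 56*36 + 36 = 2016 + 36 = 2052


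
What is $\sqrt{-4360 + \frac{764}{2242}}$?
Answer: $\frac{i \sqrt{5478526538}}{1121} \approx 66.028 i$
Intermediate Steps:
$\sqrt{-4360 + \frac{764}{2242}} = \sqrt{-4360 + 764 \cdot \frac{1}{2242}} = \sqrt{-4360 + \frac{382}{1121}} = \sqrt{- \frac{4887178}{1121}} = \frac{i \sqrt{5478526538}}{1121}$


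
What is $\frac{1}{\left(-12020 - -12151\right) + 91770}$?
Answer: $\frac{1}{91901} \approx 1.0881 \cdot 10^{-5}$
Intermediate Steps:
$\frac{1}{\left(-12020 - -12151\right) + 91770} = \frac{1}{\left(-12020 + 12151\right) + 91770} = \frac{1}{131 + 91770} = \frac{1}{91901}$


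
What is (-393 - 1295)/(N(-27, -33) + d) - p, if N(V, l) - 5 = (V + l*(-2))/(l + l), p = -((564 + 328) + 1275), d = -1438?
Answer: 68382149/31539 ≈ 2168.2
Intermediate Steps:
p = -2167 (p = -(892 + 1275) = -1*2167 = -2167)
N(V, l) = 5 + (V - 2*l)/(2*l) (N(V, l) = 5 + (V + l*(-2))/(l + l) = 5 + (V - 2*l)/((2*l)) = 5 + (V - 2*l)*(1/(2*l)) = 5 + (V - 2*l)/(2*l))
(-393 - 1295)/(N(-27, -33) + d) - p = (-393 - 1295)/((4 + (½)*(-27)/(-33)) - 1438) - 1*(-2167) = -1688/((4 + (½)*(-27)*(-1/33)) - 1438) + 2167 = -1688/((4 + 9/22) - 1438) + 2167 = -1688/(97/22 - 1438) + 2167 = -1688/(-31539/22) + 2167 = -1688*(-22/31539) + 2167 = 37136/31539 + 2167 = 68382149/31539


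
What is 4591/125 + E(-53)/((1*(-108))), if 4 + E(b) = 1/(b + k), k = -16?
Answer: 34246757/931500 ≈ 36.765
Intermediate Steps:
E(b) = -4 + 1/(-16 + b) (E(b) = -4 + 1/(b - 16) = -4 + 1/(-16 + b))
4591/125 + E(-53)/((1*(-108))) = 4591/125 + ((65 - 4*(-53))/(-16 - 53))/((1*(-108))) = 4591*(1/125) + ((65 + 212)/(-69))/(-108) = 4591/125 - 1/69*277*(-1/108) = 4591/125 - 277/69*(-1/108) = 4591/125 + 277/7452 = 34246757/931500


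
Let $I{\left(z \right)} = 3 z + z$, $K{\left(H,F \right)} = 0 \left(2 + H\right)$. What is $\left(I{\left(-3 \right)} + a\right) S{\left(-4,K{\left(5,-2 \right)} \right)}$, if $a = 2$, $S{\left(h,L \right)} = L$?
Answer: $0$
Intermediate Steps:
$K{\left(H,F \right)} = 0$
$I{\left(z \right)} = 4 z$
$\left(I{\left(-3 \right)} + a\right) S{\left(-4,K{\left(5,-2 \right)} \right)} = \left(4 \left(-3\right) + 2\right) 0 = \left(-12 + 2\right) 0 = \left(-10\right) 0 = 0$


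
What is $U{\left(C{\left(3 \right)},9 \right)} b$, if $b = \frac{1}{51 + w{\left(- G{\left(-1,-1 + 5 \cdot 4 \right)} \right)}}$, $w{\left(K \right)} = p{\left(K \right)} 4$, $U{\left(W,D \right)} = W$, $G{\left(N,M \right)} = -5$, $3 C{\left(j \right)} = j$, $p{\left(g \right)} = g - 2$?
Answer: $\frac{1}{63} \approx 0.015873$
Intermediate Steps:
$p{\left(g \right)} = -2 + g$
$C{\left(j \right)} = \frac{j}{3}$
$w{\left(K \right)} = -8 + 4 K$ ($w{\left(K \right)} = \left(-2 + K\right) 4 = -8 + 4 K$)
$b = \frac{1}{63}$ ($b = \frac{1}{51 - \left(8 - 4 \left(\left(-1\right) \left(-5\right)\right)\right)} = \frac{1}{51 + \left(-8 + 4 \cdot 5\right)} = \frac{1}{51 + \left(-8 + 20\right)} = \frac{1}{51 + 12} = \frac{1}{63} \approx 0.015873$)
$U{\left(C{\left(3 \right)},9 \right)} b = \frac{1}{3} \cdot 3 \cdot \frac{1}{63} = 1 \cdot \frac{1}{63} = \frac{1}{63}$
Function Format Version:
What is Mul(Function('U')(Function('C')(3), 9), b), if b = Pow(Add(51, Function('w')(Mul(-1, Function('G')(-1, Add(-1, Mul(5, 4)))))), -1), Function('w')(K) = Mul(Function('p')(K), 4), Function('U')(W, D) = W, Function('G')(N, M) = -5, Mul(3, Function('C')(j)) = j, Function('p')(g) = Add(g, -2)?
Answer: Rational(1, 63) ≈ 0.015873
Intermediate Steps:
Function('p')(g) = Add(-2, g)
Function('C')(j) = Mul(Rational(1, 3), j)
Function('w')(K) = Add(-8, Mul(4, K)) (Function('w')(K) = Mul(Add(-2, K), 4) = Add(-8, Mul(4, K)))
b = Rational(1, 63) (b = Pow(Add(51, Add(-8, Mul(4, Mul(-1, -5)))), -1) = Pow(Add(51, Add(-8, Mul(4, 5))), -1) = Pow(Add(51, Add(-8, 20)), -1) = Pow(Add(51, 12), -1) = Pow(63, -1) = Rational(1, 63) ≈ 0.015873)
Mul(Function('U')(Function('C')(3), 9), b) = Mul(Mul(Rational(1, 3), 3), Rational(1, 63)) = Mul(1, Rational(1, 63)) = Rational(1, 63)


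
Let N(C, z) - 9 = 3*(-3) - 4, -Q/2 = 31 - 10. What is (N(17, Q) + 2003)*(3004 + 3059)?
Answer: 12119937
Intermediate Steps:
Q = -42 (Q = -2*(31 - 10) = -2*21 = -42)
N(C, z) = -4 (N(C, z) = 9 + (3*(-3) - 4) = 9 + (-9 - 4) = 9 - 13 = -4)
(N(17, Q) + 2003)*(3004 + 3059) = (-4 + 2003)*(3004 + 3059) = 1999*6063 = 12119937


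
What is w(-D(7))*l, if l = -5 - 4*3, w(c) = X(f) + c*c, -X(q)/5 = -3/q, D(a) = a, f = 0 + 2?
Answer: -1921/2 ≈ -960.50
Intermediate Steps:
f = 2
X(q) = 15/q (X(q) = -(-15)/q = 15/q)
w(c) = 15/2 + c² (w(c) = 15/2 + c*c = 15*(½) + c² = 15/2 + c²)
l = -17 (l = -5 - 12 = -17)
w(-D(7))*l = (15/2 + (-1*7)²)*(-17) = (15/2 + (-7)²)*(-17) = (15/2 + 49)*(-17) = (113/2)*(-17) = -1921/2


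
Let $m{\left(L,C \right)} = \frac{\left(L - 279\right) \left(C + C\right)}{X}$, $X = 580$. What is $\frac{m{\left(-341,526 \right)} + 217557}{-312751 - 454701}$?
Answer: $- \frac{6276541}{22256108} \approx -0.28201$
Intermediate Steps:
$m{\left(L,C \right)} = \frac{C \left(-279 + L\right)}{290}$ ($m{\left(L,C \right)} = \frac{\left(L - 279\right) \left(C + C\right)}{580} = \left(-279 + L\right) 2 C \frac{1}{580} = 2 C \left(-279 + L\right) \frac{1}{580} = \frac{C \left(-279 + L\right)}{290}$)
$\frac{m{\left(-341,526 \right)} + 217557}{-312751 - 454701} = \frac{\frac{1}{290} \cdot 526 \left(-279 - 341\right) + 217557}{-312751 - 454701} = \frac{\frac{1}{290} \cdot 526 \left(-620\right) + 217557}{-767452} = \left(- \frac{32612}{29} + 217557\right) \left(- \frac{1}{767452}\right) = \frac{6276541}{29} \left(- \frac{1}{767452}\right) = - \frac{6276541}{22256108}$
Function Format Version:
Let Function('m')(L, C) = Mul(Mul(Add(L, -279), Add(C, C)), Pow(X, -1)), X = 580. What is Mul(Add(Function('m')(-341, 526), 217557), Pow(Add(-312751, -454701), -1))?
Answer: Rational(-6276541, 22256108) ≈ -0.28201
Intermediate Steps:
Function('m')(L, C) = Mul(Rational(1, 290), C, Add(-279, L)) (Function('m')(L, C) = Mul(Mul(Add(L, -279), Add(C, C)), Pow(580, -1)) = Mul(Mul(Add(-279, L), Mul(2, C)), Rational(1, 580)) = Mul(Mul(2, C, Add(-279, L)), Rational(1, 580)) = Mul(Rational(1, 290), C, Add(-279, L)))
Mul(Add(Function('m')(-341, 526), 217557), Pow(Add(-312751, -454701), -1)) = Mul(Add(Mul(Rational(1, 290), 526, Add(-279, -341)), 217557), Pow(Add(-312751, -454701), -1)) = Mul(Add(Mul(Rational(1, 290), 526, -620), 217557), Pow(-767452, -1)) = Mul(Add(Rational(-32612, 29), 217557), Rational(-1, 767452)) = Mul(Rational(6276541, 29), Rational(-1, 767452)) = Rational(-6276541, 22256108)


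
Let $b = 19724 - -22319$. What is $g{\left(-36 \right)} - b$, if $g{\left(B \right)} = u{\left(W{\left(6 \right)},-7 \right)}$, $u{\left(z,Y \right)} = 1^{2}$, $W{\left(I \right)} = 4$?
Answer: $-42042$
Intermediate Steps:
$b = 42043$ ($b = 19724 + 22319 = 42043$)
$u{\left(z,Y \right)} = 1$
$g{\left(B \right)} = 1$
$g{\left(-36 \right)} - b = 1 - 42043 = -42042$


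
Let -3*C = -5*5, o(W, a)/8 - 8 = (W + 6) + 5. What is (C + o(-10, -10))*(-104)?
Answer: -25064/3 ≈ -8354.7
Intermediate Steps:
o(W, a) = 152 + 8*W (o(W, a) = 64 + 8*((W + 6) + 5) = 64 + 8*((6 + W) + 5) = 64 + 8*(11 + W) = 64 + (88 + 8*W) = 152 + 8*W)
C = 25/3 (C = -(-1)*5*5/3 = -(-1)*25/3 = -⅓*(-25) = 25/3 ≈ 8.3333)
(C + o(-10, -10))*(-104) = (25/3 + (152 + 8*(-10)))*(-104) = (25/3 + (152 - 80))*(-104) = (25/3 + 72)*(-104) = (241/3)*(-104) = -25064/3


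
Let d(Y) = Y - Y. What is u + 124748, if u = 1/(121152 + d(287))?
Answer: 15113469697/121152 ≈ 1.2475e+5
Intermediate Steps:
d(Y) = 0
u = 1/121152 (u = 1/(121152 + 0) = 1/121152 ≈ 8.2541e-6)
u + 124748 = 1/121152 + 124748 = 15113469697/121152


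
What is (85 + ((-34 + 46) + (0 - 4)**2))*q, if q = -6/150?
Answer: -113/25 ≈ -4.5200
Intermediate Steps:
q = -1/25 (q = -6*1/150 = -1/25 ≈ -0.040000)
(85 + ((-34 + 46) + (0 - 4)**2))*q = (85 + ((-34 + 46) + (0 - 4)**2))*(-1/25) = (85 + (12 + (-4)**2))*(-1/25) = (85 + (12 + 16))*(-1/25) = (85 + 28)*(-1/25) = 113*(-1/25) = -113/25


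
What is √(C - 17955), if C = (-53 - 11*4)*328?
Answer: I*√49771 ≈ 223.09*I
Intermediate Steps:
C = -31816 (C = (-53 - 44)*328 = -97*328 = -31816)
√(C - 17955) = √(-31816 - 17955) = √(-49771) = I*√49771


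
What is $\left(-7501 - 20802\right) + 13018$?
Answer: $-15285$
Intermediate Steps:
$\left(-7501 - 20802\right) + 13018 = -28303 + 13018 = -15285$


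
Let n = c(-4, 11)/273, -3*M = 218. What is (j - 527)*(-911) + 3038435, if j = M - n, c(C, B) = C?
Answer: 978628010/273 ≈ 3.5847e+6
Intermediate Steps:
M = -218/3 (M = -⅓*218 = -218/3 ≈ -72.667)
n = -4/273 ≈ -0.014652
j = -19834/273 (j = -218/3 - 1*(-4/273) = -218/3 + 4/273 = -19834/273 ≈ -72.652)
(j - 527)*(-911) + 3038435 = (-19834/273 - 527)*(-911) + 3038435 = -163705/273*(-911) + 3038435 = 149135255/273 + 3038435 = 978628010/273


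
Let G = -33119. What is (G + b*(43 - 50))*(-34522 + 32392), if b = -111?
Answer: 68888460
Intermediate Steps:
(G + b*(43 - 50))*(-34522 + 32392) = (-33119 - 111*(43 - 50))*(-34522 + 32392) = (-33119 - 111*(-7))*(-2130) = (-33119 + 777)*(-2130) = -32342*(-2130) = 68888460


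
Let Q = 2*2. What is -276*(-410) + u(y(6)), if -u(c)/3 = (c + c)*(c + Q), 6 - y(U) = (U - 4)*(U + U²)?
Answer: 78528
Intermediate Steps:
y(U) = 6 - (-4 + U)*(U + U²) (y(U) = 6 - (U - 4)*(U + U²) = 6 - (-4 + U)*(U + U²))
Q = 4
u(c) = -6*c*(4 + c) (u(c) = -3*(c + c)*(c + 4) = -3*2*c*(4 + c) = -6*c*(4 + c))
-276*(-410) + u(y(6)) = -276*(-410) - 6*(6 - 1*6³ + 3*6² + 4*6)*(4 + (6 - 1*6³ + 3*6² + 4*6)) = 113160 - 6*(6 - 1*216 + 3*36 + 24)*(4 + (6 - 1*216 + 3*36 + 24)) = 113160 - 6*(6 - 216 + 108 + 24)*(4 + (6 - 216 + 108 + 24)) = 113160 - 6*(-78)*(4 - 78) = 113160 - 6*(-78)*(-74) = 113160 - 34632 = 78528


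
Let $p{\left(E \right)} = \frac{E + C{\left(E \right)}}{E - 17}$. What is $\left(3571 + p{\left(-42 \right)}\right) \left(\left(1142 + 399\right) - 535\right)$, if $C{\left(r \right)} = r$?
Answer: $\frac{212037638}{59} \approx 3.5939 \cdot 10^{6}$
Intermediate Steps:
$p{\left(E \right)} = \frac{2 E}{-17 + E}$ ($p{\left(E \right)} = \frac{E + E}{E - 17} = \frac{2 E}{-17 + E}$)
$\left(3571 + p{\left(-42 \right)}\right) \left(\left(1142 + 399\right) - 535\right) = \left(3571 + 2 \left(-42\right) \frac{1}{-17 - 42}\right) \left(\left(1142 + 399\right) - 535\right) = \left(3571 + 2 \left(-42\right) \frac{1}{-59}\right) \left(1541 - 535\right) = \left(3571 + 2 \left(-42\right) \left(- \frac{1}{59}\right)\right) 1006 = \left(3571 + \frac{84}{59}\right) 1006 = \frac{210773}{59} \cdot 1006 = \frac{212037638}{59}$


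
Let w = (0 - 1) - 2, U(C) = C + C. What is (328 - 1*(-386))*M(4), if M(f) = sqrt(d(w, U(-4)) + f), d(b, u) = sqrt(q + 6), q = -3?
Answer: 714*sqrt(4 + sqrt(3)) ≈ 1709.4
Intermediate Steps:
U(C) = 2*C
w = -3 (w = -1 - 2 = -3)
d(b, u) = sqrt(3) (d(b, u) = sqrt(-3 + 6) = sqrt(3))
M(f) = sqrt(f + sqrt(3)) (M(f) = sqrt(sqrt(3) + f) = sqrt(f + sqrt(3)))
(328 - 1*(-386))*M(4) = (328 - 1*(-386))*sqrt(4 + sqrt(3)) = (328 + 386)*sqrt(4 + sqrt(3)) = 714*sqrt(4 + sqrt(3))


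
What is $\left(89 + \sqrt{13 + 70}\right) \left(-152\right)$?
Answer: $-13528 - 152 \sqrt{83} \approx -14913.0$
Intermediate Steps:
$\left(89 + \sqrt{13 + 70}\right) \left(-152\right) = \left(89 + \sqrt{83}\right) \left(-152\right) = -13528 - 152 \sqrt{83}$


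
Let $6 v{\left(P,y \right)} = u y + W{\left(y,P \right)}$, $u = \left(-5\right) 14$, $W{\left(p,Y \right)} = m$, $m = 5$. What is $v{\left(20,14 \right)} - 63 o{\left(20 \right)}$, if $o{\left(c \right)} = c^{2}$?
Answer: $- \frac{50725}{2} \approx -25363.0$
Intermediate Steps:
$W{\left(p,Y \right)} = 5$
$u = -70$
$v{\left(P,y \right)} = \frac{5}{6} - \frac{35 y}{3}$ ($v{\left(P,y \right)} = \frac{- 70 y + 5}{6} = \frac{5 - 70 y}{6} = \frac{5}{6} - \frac{35 y}{3}$)
$v{\left(20,14 \right)} - 63 o{\left(20 \right)} = \left(\frac{5}{6} - \frac{490}{3}\right) - 63 \cdot 20^{2} = \left(\frac{5}{6} - \frac{490}{3}\right) - 25200 = - \frac{325}{2} - 25200 = - \frac{50725}{2}$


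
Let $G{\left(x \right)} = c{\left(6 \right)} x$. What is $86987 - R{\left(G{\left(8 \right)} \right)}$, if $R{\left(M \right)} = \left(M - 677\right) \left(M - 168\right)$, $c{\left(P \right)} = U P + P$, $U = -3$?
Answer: $-117085$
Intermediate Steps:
$c{\left(P \right)} = - 2 P$ ($c{\left(P \right)} = - 3 P + P = - 2 P$)
$G{\left(x \right)} = - 12 x$ ($G{\left(x \right)} = \left(-2\right) 6 x = - 12 x$)
$R{\left(M \right)} = \left(-677 + M\right) \left(-168 + M\right)$
$86987 - R{\left(G{\left(8 \right)} \right)} = 86987 - \left(113736 + \left(\left(-12\right) 8\right)^{2} - 845 \left(\left(-12\right) 8\right)\right) = 86987 - \left(113736 + \left(-96\right)^{2} - -81120\right) = 86987 - \left(113736 + 9216 + 81120\right) = 86987 - 204072 = -117085$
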